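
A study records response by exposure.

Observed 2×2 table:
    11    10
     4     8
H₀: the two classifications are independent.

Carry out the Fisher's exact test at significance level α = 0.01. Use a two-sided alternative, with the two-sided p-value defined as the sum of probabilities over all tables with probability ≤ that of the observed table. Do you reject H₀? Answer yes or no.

reject H₀: no

Margins: r₁=21, r₂=12, c₁=15, c₂=18, n=33
p_obs = C(21,11)·C(12,4)/C(33,15); sum pmf over tables with pmf ≤ p_obs
p-value (two-sided) = 0.46880
At α=0.01: p ≥ α → fail to reject H₀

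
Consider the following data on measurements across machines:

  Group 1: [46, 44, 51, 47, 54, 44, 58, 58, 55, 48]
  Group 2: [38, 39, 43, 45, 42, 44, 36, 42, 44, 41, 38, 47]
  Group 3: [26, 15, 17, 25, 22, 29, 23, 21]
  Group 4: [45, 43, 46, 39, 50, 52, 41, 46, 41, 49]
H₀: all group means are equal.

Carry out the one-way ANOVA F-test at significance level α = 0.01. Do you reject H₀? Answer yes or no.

Group means [50.50, 41.58, 22.25, 45.20], grand mean 40.850
SSB = Σnᵢ(x̄ᵢ−x̄)² = 3894.583; SSW = ΣΣ(x−x̄ᵢ)² = 700.517
MSB = 3894.583/3 = 1298.1944; MSW = 700.517/36 = 19.4588
F = MSB/MSW = 66.7150
df = (3, 36)
p-value (upper-tail) = 0.00000
At α=0.01: p < α → reject H₀

reject H₀: yes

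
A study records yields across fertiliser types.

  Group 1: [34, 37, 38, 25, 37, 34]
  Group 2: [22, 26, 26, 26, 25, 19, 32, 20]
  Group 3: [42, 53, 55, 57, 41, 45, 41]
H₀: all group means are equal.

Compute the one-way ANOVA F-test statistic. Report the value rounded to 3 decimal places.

Group means [34.17, 24.50, 47.71], grand mean 35.000
SSB = Σnᵢ(x̄ᵢ−x̄)² = 2017.738; SSW = ΣΣ(x−x̄ᵢ)² = 532.262
MSB = 2017.738/2 = 1008.8690; MSW = 532.262/18 = 29.5701
F = MSB/MSW = 34.1179
df = (2, 18)

test statistic = 34.118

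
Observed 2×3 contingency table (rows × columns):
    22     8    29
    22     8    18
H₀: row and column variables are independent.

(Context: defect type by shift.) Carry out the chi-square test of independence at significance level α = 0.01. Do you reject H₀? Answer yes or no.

reject H₀: no

Row totals [59, 48], col totals [44, 16, 47], n=107
χ² = (22−24.26)²/24.26 + (8−8.82)²/8.82 + (29−25.92)²/25.92 + (22−19.74)²/19.74 + (8−7.18)²/7.18 + (18−21.08)²/21.08 = 1.4590
df = 2
p-value (upper-tail) = 0.48214
At α=0.01: p ≥ α → fail to reject H₀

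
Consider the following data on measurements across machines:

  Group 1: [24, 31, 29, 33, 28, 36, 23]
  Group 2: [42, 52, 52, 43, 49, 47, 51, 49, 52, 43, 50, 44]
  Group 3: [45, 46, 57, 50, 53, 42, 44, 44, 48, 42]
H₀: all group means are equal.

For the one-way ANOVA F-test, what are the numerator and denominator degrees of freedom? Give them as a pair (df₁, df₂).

k = 3 groups, N = 29 total
df = (k−1, N−k) = (3−1, 29−3) = (2, 26)

degrees of freedom = [2, 26]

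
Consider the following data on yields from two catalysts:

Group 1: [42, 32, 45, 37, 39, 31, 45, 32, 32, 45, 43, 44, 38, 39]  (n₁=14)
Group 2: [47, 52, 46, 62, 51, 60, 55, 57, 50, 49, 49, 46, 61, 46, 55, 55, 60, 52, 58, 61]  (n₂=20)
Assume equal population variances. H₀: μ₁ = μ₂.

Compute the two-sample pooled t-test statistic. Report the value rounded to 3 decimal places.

x̄₁=38.857, s₁=5.362, n₁=14
x̄₂=53.600, s₂=5.538, n₂=20
s_p² = [13·5.362² + 19·5.538²]/32 = 29.8911
SE = √(s_p²·(1/14+1/20)) = 1.9052
t = (38.857−53.600)/1.9052 = -7.7384
df = 32

test statistic = -7.738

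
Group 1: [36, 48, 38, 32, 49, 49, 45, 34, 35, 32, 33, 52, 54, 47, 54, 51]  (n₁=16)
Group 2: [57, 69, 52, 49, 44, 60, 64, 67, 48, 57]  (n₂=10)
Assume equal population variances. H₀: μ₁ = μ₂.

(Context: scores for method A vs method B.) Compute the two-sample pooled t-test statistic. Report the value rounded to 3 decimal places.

x̄₁=43.062, s₁=8.426, n₁=16
x̄₂=56.700, s₂=8.433, n₂=10
s_p² = [15·8.426² + 9·8.433²]/24 = 71.0432
SE = √(s_p²·(1/16+1/10)) = 3.3977
t = (43.062−56.700)/3.3977 = -4.0137
df = 24

test statistic = -4.014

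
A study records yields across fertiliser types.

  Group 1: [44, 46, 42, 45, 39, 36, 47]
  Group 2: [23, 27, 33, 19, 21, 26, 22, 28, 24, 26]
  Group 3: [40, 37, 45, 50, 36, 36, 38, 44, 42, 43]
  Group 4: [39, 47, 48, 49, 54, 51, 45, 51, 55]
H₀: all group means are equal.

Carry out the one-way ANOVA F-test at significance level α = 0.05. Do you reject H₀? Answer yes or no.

reject H₀: yes

Group means [42.71, 24.90, 41.10, 48.78], grand mean 38.833
SSB = Σnᵢ(x̄ᵢ−x̄)² = 2988.216; SSW = ΣΣ(x−x̄ᵢ)² = 616.784
MSB = 2988.216/3 = 996.0720; MSW = 616.784/32 = 19.2745
F = MSB/MSW = 51.6782
df = (3, 32)
p-value (upper-tail) = 0.00000
At α=0.05: p < α → reject H₀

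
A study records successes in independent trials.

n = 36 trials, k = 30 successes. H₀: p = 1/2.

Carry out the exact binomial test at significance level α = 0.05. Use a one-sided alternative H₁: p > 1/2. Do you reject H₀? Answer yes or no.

Exact binomial: n=36, k=30, p₀=1/2=0.5000
P(X≥30) from Σ C(n,i)·p₀^i·(1−p₀)^(n−i)
p-value (one-sided, H₁ greater) = 0.00003
At α=0.05: p < α → reject H₀

reject H₀: yes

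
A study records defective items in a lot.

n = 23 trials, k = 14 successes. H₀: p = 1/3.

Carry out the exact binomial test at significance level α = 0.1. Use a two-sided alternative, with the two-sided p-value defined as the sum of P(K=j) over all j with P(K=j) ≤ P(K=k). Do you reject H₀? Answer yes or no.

Exact binomial: n=23, k=14, p₀=1/3=0.3333
P(X=j) = C(n,j)·p₀^j·(1−p₀)^(n−j); p = Σ P(X=j) over j with P(X=j) ≤ P(X=14)
p-value (two-sided) = 0.00731
At α=0.1: p < α → reject H₀

reject H₀: yes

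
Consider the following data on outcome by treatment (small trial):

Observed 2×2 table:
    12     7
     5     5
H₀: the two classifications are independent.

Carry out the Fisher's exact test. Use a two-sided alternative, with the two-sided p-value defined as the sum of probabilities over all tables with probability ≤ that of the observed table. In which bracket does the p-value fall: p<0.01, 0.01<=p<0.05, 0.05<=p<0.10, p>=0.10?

Margins: r₁=19, r₂=10, c₁=17, c₂=12, n=29
p_obs = C(19,12)·C(10,5)/C(29,17); sum pmf over tables with pmf ≤ p_obs
p-value (two-sided) = 0.69415
→ bracket: p>=0.10

p-value bracket: p>=0.10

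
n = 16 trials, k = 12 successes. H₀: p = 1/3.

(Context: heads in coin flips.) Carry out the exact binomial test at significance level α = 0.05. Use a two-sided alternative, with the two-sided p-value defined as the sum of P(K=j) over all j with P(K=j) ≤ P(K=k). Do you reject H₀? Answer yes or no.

Exact binomial: n=16, k=12, p₀=1/3=0.3333
P(X=j) = C(n,j)·p₀^j·(1−p₀)^(n−j); p = Σ P(X=j) over j with P(X=j) ≤ P(X=12)
p-value (two-sided) = 0.00079
At α=0.05: p < α → reject H₀

reject H₀: yes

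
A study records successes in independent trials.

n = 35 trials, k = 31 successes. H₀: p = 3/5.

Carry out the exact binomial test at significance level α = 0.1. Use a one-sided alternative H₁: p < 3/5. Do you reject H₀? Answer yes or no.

reject H₀: no

Exact binomial: n=35, k=31, p₀=3/5=0.6000
P(X≤31) from Σ C(n,i)·p₀^i·(1−p₀)^(n−i)
p-value (one-sided, H₁ less) = 0.99996
At α=0.1: p ≥ α → fail to reject H₀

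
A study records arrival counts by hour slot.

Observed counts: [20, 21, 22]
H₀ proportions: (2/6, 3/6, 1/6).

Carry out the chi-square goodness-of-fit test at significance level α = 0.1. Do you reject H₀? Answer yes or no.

n = 63; E_i = n·p_i = [21.00, 31.50, 10.50]
χ² = (20−21.00)²/21.00 + (21−31.50)²/31.50 + (22−10.50)²/10.50 = 16.1429
df = 2
p-value (upper-tail) = 0.00031
At α=0.1: p < α → reject H₀

reject H₀: yes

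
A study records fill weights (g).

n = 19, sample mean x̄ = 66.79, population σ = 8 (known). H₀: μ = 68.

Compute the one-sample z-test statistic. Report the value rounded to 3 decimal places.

test statistic = -0.659

SE = σ/√n = 8/√19 = 1.8353
z = (x̄−μ₀)/SE = (66.79−68)/1.8353 = -0.6593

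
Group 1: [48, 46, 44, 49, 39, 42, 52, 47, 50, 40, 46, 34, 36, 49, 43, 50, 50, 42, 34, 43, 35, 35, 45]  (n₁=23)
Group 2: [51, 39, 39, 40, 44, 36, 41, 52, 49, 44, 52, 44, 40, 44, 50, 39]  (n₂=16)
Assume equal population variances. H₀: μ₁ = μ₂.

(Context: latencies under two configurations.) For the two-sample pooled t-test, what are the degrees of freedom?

degrees of freedom = 37

df = n₁ + n₂ − 2 = 23 + 16 − 2 = 37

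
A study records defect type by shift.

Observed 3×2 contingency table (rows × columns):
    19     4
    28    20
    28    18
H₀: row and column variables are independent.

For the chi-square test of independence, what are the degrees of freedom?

degrees of freedom = 2

df = (r−1)(c−1) = (3−1)·(2−1) = 2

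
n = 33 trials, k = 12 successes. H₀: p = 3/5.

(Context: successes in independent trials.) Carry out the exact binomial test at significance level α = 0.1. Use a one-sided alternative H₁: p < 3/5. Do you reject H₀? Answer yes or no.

Exact binomial: n=33, k=12, p₀=3/5=0.6000
P(X≤12) from Σ C(n,i)·p₀^i·(1−p₀)^(n−i)
p-value (one-sided, H₁ less) = 0.00517
At α=0.1: p < α → reject H₀

reject H₀: yes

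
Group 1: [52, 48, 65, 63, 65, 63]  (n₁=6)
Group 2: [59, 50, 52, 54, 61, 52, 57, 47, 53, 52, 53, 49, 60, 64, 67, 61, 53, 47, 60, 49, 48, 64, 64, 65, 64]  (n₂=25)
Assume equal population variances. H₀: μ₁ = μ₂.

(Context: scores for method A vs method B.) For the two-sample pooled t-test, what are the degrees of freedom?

df = n₁ + n₂ − 2 = 6 + 25 − 2 = 29

degrees of freedom = 29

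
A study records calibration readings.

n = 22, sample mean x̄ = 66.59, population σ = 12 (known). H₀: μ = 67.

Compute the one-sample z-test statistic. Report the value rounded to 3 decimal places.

SE = σ/√n = 12/√22 = 2.5584
z = (x̄−μ₀)/SE = (66.59−67)/2.5584 = -0.1603

test statistic = -0.160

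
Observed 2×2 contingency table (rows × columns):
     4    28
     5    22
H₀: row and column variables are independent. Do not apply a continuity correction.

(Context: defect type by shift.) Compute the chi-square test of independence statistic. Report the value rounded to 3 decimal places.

test statistic = 0.410

Row totals [32, 27], col totals [9, 50], n=59
χ² = (4−4.88)²/4.88 + (28−27.12)²/27.12 + (5−4.12)²/4.12 + (22−22.88)²/22.88 = 0.4103
df = 1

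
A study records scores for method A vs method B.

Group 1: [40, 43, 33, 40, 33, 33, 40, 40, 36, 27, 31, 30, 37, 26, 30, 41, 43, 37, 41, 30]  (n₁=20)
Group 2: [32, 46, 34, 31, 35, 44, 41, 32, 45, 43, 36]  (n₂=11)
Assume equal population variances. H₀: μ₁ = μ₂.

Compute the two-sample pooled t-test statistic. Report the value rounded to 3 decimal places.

x̄₁=35.550, s₁=5.385, n₁=20
x̄₂=38.091, s₂=5.770, n₂=11
s_p² = [19·5.385² + 10·5.770²]/29 = 30.4779
SE = √(s_p²·(1/20+1/11)) = 2.0723
t = (35.550−38.091)/2.0723 = -1.2261
df = 29

test statistic = -1.226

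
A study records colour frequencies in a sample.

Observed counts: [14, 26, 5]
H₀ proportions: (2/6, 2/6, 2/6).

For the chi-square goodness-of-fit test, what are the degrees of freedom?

degrees of freedom = 2

df = k − 1 = 3 − 1 = 2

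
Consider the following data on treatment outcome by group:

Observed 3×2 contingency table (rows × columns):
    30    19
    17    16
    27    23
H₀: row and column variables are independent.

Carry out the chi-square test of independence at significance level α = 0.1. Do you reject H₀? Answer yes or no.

reject H₀: no

Row totals [49, 33, 50], col totals [74, 58], n=132
χ² = (30−27.47)²/27.47 + (19−21.53)²/21.53 + (17−18.50)²/18.50 + (16−14.50)²/14.50 + (27−28.03)²/28.03 + (23−21.97)²/21.97 = 0.8934
df = 2
p-value (upper-tail) = 0.63973
At α=0.1: p ≥ α → fail to reject H₀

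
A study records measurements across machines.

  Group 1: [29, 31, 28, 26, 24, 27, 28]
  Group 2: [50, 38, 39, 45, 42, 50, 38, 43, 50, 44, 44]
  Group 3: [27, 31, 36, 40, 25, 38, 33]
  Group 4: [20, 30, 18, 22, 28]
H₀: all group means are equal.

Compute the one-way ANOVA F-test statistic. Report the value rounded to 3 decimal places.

Group means [27.57, 43.91, 32.86, 23.60], grand mean 34.133
SSB = Σnᵢ(x̄ᵢ−x̄)² = 1918.786; SSW = ΣΣ(x−x̄ᵢ)² = 534.681
MSB = 1918.786/3 = 639.5954; MSW = 534.681/26 = 20.5646
F = MSB/MSW = 31.1017
df = (3, 26)

test statistic = 31.102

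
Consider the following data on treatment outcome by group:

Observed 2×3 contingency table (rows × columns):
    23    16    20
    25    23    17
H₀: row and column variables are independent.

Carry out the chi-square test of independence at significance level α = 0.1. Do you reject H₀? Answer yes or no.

Row totals [59, 65], col totals [48, 39, 37], n=124
χ² = (23−22.84)²/22.84 + (16−18.56)²/18.56 + (20−17.60)²/17.60 + (25−25.16)²/25.16 + (23−20.44)²/20.44 + (17−19.40)²/19.40 = 1.2957
df = 2
p-value (upper-tail) = 0.52317
At α=0.1: p ≥ α → fail to reject H₀

reject H₀: no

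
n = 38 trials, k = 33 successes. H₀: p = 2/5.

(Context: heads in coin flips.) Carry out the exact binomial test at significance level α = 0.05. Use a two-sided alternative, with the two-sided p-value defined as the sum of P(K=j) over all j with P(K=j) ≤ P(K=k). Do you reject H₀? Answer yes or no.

reject H₀: yes

Exact binomial: n=38, k=33, p₀=2/5=0.4000
P(X=j) = C(n,j)·p₀^j·(1−p₀)^(n−j); p = Σ P(X=j) over j with P(X=j) ≤ P(X=33)
p-value (two-sided) = 0.00000
At α=0.05: p < α → reject H₀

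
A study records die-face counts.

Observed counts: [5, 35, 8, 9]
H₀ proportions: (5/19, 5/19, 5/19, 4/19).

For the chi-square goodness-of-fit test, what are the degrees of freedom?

degrees of freedom = 3

df = k − 1 = 4 − 1 = 3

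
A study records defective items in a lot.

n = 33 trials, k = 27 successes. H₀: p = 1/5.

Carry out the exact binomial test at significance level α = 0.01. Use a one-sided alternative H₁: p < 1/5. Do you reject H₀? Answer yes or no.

reject H₀: no

Exact binomial: n=33, k=27, p₀=1/5=0.2000
P(X≤27) from Σ C(n,i)·p₀^i·(1−p₀)^(n−i)
p-value (one-sided, H₁ less) = 1.00000
At α=0.01: p ≥ α → fail to reject H₀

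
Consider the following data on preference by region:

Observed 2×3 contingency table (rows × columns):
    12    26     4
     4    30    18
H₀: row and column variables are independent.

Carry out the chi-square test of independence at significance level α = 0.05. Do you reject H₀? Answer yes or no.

reject H₀: yes

Row totals [42, 52], col totals [16, 56, 22], n=94
χ² = (12−7.15)²/7.15 + (26−25.02)²/25.02 + (4−9.83)²/9.83 + (4−8.85)²/8.85 + (30−30.98)²/30.98 + (18−12.17)²/12.17 = 12.2698
df = 2
p-value (upper-tail) = 0.00217
At α=0.05: p < α → reject H₀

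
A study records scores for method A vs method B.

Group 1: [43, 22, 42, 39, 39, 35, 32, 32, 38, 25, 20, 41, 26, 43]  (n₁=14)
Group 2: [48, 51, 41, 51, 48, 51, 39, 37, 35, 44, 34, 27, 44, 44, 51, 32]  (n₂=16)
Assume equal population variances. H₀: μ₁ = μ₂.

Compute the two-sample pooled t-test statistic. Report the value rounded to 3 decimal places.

test statistic = -2.878

x̄₁=34.071, s₁=8.014, n₁=14
x̄₂=42.312, s₂=7.657, n₂=16
s_p² = [13·8.014² + 15·7.657²]/28 = 61.2274
SE = √(s_p²·(1/14+1/16)) = 2.8636
t = (34.071−42.312)/2.8636 = -2.8779
df = 28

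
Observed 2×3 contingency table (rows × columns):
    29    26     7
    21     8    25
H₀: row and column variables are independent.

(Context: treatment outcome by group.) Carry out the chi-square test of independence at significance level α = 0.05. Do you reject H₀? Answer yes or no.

Row totals [62, 54], col totals [50, 34, 32], n=116
χ² = (29−26.72)²/26.72 + (26−18.17)²/18.17 + (7−17.10)²/17.10 + (21−23.28)²/23.28 + (8−15.83)²/15.83 + (25−14.90)²/14.90 = 20.4801
df = 2
p-value (upper-tail) = 0.00004
At α=0.05: p < α → reject H₀

reject H₀: yes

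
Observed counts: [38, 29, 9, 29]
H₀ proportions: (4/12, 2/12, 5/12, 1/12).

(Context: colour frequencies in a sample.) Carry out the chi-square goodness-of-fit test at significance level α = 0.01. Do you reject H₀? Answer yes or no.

reject H₀: yes

n = 105; E_i = n·p_i = [35.00, 17.50, 43.75, 8.75]
χ² = (38−35.00)²/35.00 + (29−17.50)²/17.50 + (9−43.75)²/43.75 + (29−8.75)²/8.75 = 82.2800
df = 3
p-value (upper-tail) = 0.00000
At α=0.01: p < α → reject H₀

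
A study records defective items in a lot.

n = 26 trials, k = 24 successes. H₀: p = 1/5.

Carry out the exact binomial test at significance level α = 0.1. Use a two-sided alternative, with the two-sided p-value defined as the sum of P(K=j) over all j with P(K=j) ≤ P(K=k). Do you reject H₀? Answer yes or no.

Exact binomial: n=26, k=24, p₀=1/5=0.2000
P(X=j) = C(n,j)·p₀^j·(1−p₀)^(n−j); p = Σ P(X=j) over j with P(X=j) ≤ P(X=24)
p-value (two-sided) = 0.00000
At α=0.1: p < α → reject H₀

reject H₀: yes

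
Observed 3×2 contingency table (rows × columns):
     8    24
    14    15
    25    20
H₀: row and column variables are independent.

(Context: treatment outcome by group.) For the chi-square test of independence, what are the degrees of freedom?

degrees of freedom = 2

df = (r−1)(c−1) = (3−1)·(2−1) = 2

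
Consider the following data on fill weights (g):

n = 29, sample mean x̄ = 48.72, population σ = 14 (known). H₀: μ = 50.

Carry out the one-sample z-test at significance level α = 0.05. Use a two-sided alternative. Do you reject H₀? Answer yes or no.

reject H₀: no

SE = σ/√n = 14/√29 = 2.5997
z = (x̄−μ₀)/SE = (48.72−50)/2.5997 = -0.4924
p-value (two-sided) = 0.62247
At α=0.05: p ≥ α → fail to reject H₀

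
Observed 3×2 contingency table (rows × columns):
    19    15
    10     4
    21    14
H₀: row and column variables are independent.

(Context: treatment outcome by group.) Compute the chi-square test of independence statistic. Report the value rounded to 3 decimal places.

Row totals [34, 14, 35], col totals [50, 33], n=83
χ² = (19−20.48)²/20.48 + (15−13.52)²/13.52 + (10−8.43)²/8.43 + (4−5.57)²/5.57 + (21−21.08)²/21.08 + (14−13.92)²/13.92 = 1.0021
df = 2

test statistic = 1.002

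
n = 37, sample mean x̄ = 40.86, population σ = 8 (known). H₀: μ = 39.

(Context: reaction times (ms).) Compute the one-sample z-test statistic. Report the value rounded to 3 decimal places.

test statistic = 1.414

SE = σ/√n = 8/√37 = 1.3152
z = (x̄−μ₀)/SE = (40.86−39)/1.3152 = 1.4142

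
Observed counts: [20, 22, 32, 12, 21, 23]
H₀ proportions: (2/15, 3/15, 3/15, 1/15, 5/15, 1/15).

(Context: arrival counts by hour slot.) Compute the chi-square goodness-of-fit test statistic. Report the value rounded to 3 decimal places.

n = 130; E_i = n·p_i = [17.33, 26.00, 26.00, 8.67, 43.33, 8.67]
χ² = (20−17.33)²/17.33 + (22−26.00)²/26.00 + (32−26.00)²/26.00 + (12−8.67)²/8.67 + (21−43.33)²/43.33 + (23−8.67)²/8.67 = 38.9077
df = 5

test statistic = 38.908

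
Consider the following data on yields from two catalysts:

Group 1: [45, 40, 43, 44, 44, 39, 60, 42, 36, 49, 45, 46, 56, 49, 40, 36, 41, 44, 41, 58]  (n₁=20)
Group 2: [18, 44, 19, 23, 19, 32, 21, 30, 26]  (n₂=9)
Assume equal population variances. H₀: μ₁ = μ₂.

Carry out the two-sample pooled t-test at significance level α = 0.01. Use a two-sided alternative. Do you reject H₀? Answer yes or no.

reject H₀: yes

x̄₁=44.900, s₁=6.664, n₁=20
x̄₂=25.778, s₂=8.452, n₂=9
s_p² = [19·6.664² + 8·8.452²]/27 = 52.4206
SE = √(s_p²·(1/20+1/9)) = 2.9061
t = (44.900−25.778)/2.9061 = 6.5800
df = 27
p-value (two-sided) = 0.00000
At α=0.01: p < α → reject H₀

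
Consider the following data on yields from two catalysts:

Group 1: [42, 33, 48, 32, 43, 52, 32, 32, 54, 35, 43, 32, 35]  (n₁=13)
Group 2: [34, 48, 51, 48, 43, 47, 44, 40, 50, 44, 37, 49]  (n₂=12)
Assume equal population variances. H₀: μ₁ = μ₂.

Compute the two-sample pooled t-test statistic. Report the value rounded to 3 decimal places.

x̄₁=39.462, s₁=8.048, n₁=13
x̄₂=44.583, s₂=5.334, n₂=12
s_p² = [12·8.048² + 11·5.334²]/23 = 47.3977
SE = √(s_p²·(1/13+1/12)) = 2.7560
t = (39.462−44.583)/2.7560 = -1.8584
df = 23

test statistic = -1.858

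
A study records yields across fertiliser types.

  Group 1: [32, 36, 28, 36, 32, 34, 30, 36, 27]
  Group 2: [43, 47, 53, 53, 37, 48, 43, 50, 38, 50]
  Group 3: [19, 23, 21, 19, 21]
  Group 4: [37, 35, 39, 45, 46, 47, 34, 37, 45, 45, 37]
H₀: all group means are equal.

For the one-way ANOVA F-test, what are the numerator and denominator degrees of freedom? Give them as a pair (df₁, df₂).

k = 4 groups, N = 35 total
df = (k−1, N−k) = (4−1, 35−4) = (3, 31)

degrees of freedom = [3, 31]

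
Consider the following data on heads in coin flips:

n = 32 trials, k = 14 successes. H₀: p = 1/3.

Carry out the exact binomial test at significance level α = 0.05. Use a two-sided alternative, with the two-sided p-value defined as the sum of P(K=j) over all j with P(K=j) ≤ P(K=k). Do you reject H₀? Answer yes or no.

reject H₀: no

Exact binomial: n=32, k=14, p₀=1/3=0.3333
P(X=j) = C(n,j)·p₀^j·(1−p₀)^(n−j); p = Σ P(X=j) over j with P(X=j) ≤ P(X=14)
p-value (two-sided) = 0.25969
At α=0.05: p ≥ α → fail to reject H₀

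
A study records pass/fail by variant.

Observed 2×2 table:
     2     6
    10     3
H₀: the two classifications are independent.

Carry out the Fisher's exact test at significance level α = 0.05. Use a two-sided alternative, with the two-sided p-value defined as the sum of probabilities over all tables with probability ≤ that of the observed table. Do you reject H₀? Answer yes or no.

Margins: r₁=8, r₂=13, c₁=12, c₂=9, n=21
p_obs = C(8,2)·C(13,10)/C(21,12); sum pmf over tables with pmf ≤ p_obs
p-value (two-sided) = 0.03184
At α=0.05: p < α → reject H₀

reject H₀: yes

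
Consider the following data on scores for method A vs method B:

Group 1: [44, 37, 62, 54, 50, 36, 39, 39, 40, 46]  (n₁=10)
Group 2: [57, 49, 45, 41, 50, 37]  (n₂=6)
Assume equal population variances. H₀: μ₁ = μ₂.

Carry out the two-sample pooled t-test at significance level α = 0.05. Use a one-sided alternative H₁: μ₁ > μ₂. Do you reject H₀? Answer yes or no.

reject H₀: no

x̄₁=44.700, s₁=8.420, n₁=10
x̄₂=46.500, s₂=7.092, n₂=6
s_p² = [9·8.420² + 5·7.092²]/14 = 63.5429
SE = √(s_p²·(1/10+1/6)) = 4.1164
t = (44.700−46.500)/4.1164 = -0.4373
df = 14
p-value (one-sided, H₁ greater) = 0.66571
At α=0.05: p ≥ α → fail to reject H₀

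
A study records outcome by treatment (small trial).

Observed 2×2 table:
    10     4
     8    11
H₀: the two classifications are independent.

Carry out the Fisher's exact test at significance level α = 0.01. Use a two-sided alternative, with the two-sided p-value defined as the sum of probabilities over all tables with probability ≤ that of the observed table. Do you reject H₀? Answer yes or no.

Margins: r₁=14, r₂=19, c₁=18, c₂=15, n=33
p_obs = C(14,10)·C(19,8)/C(33,18); sum pmf over tables with pmf ≤ p_obs
p-value (two-sided) = 0.15821
At α=0.01: p ≥ α → fail to reject H₀

reject H₀: no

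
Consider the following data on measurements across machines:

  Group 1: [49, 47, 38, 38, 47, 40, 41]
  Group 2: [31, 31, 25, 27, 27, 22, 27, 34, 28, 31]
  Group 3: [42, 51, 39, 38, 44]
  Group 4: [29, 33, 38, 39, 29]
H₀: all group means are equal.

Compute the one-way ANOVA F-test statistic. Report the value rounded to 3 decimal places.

test statistic = 20.613

Group means [42.86, 28.30, 42.80, 33.60], grand mean 35.741
SSB = Σnᵢ(x̄ᵢ−x̄)² = 1180.228; SSW = ΣΣ(x−x̄ᵢ)² = 438.957
MSB = 1180.228/3 = 393.4093; MSW = 438.957/23 = 19.0851
F = MSB/MSW = 20.6134
df = (3, 23)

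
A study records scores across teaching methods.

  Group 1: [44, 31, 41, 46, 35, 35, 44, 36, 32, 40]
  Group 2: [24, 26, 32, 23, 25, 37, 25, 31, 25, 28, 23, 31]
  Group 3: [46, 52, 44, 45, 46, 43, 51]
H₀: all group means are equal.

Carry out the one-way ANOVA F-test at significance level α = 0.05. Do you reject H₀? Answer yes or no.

Group means [38.40, 27.50, 46.71], grand mean 35.897
SSB = Σnᵢ(x̄ᵢ−x̄)² = 1727.861; SSW = ΣΣ(x−x̄ᵢ)² = 534.829
MSB = 1727.861/2 = 863.9305; MSW = 534.829/26 = 20.5703
F = MSB/MSW = 41.9989
df = (2, 26)
p-value (upper-tail) = 0.00000
At α=0.05: p < α → reject H₀

reject H₀: yes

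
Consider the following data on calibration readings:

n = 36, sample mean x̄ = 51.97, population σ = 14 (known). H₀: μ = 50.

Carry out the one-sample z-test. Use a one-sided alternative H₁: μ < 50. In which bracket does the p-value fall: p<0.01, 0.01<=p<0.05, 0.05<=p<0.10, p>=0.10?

SE = σ/√n = 14/√36 = 2.3333
z = (x̄−μ₀)/SE = (51.97−50)/2.3333 = 0.8443
p-value (one-sided, H₁ less) = 0.80075
→ bracket: p>=0.10

p-value bracket: p>=0.10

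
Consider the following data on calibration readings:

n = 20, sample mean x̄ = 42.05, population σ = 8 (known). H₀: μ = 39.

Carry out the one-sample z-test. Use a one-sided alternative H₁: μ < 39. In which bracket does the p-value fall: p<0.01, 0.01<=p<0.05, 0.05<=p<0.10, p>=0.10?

p-value bracket: p>=0.10

SE = σ/√n = 8/√20 = 1.7889
z = (x̄−μ₀)/SE = (42.05−39)/1.7889 = 1.7050
p-value (one-sided, H₁ less) = 0.95590
→ bracket: p>=0.10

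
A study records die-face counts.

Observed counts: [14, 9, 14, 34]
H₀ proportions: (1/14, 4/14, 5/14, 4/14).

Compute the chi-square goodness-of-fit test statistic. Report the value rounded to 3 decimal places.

n = 71; E_i = n·p_i = [5.07, 20.29, 25.36, 20.29]
χ² = (14−5.07)²/5.07 + (9−20.29)²/20.29 + (14−25.36)²/25.36 + (34−20.29)²/20.29 = 36.3563
df = 3

test statistic = 36.356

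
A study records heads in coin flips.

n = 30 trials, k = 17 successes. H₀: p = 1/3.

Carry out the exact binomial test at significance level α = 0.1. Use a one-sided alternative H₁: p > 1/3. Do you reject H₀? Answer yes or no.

reject H₀: yes

Exact binomial: n=30, k=17, p₀=1/3=0.3333
P(X≥17) from Σ C(n,i)·p₀^i·(1−p₀)^(n−i)
p-value (one-sided, H₁ greater) = 0.00722
At α=0.1: p < α → reject H₀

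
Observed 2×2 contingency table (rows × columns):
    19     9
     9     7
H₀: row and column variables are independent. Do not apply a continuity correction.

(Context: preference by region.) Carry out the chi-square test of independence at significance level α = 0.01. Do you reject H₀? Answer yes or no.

Row totals [28, 16], col totals [28, 16], n=44
χ² = (19−17.82)²/17.82 + (9−10.18)²/10.18 + (9−10.18)²/10.18 + (7−5.82)²/5.82 = 0.5928
df = 1
p-value (upper-tail) = 0.44134
At α=0.01: p ≥ α → fail to reject H₀

reject H₀: no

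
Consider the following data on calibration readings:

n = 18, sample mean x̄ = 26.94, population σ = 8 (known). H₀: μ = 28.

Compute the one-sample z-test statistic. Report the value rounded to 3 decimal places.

SE = σ/√n = 8/√18 = 1.8856
z = (x̄−μ₀)/SE = (26.94−28)/1.8856 = -0.5621

test statistic = -0.562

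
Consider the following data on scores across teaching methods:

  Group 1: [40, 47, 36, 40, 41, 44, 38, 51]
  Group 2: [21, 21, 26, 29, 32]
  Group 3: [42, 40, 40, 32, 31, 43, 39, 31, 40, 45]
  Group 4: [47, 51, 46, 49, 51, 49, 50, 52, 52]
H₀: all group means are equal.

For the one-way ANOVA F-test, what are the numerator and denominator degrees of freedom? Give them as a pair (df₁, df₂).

degrees of freedom = [3, 28]

k = 4 groups, N = 32 total
df = (k−1, N−k) = (4−1, 32−4) = (3, 28)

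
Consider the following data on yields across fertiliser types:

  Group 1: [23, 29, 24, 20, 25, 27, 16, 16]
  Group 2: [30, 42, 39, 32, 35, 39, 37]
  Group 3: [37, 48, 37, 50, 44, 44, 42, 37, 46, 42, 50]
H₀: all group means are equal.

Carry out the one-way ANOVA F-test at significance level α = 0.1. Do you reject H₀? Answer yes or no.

reject H₀: yes

Group means [22.50, 36.29, 43.36], grand mean 35.038
SSB = Σnᵢ(x̄ᵢ−x̄)² = 2030.988; SSW = ΣΣ(x−x̄ᵢ)² = 511.974
MSB = 2030.988/2 = 1015.4938; MSW = 511.974/23 = 22.2597
F = MSB/MSW = 45.6202
df = (2, 23)
p-value (upper-tail) = 0.00000
At α=0.1: p < α → reject H₀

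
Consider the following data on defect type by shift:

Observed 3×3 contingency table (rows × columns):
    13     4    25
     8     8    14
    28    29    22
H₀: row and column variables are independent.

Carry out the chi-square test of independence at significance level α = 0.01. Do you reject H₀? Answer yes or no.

Row totals [42, 30, 79], col totals [49, 41, 61], n=151
χ² = (13−13.63)²/13.63 + (4−11.40)²/11.40 + (25−16.97)²/16.97 + (8−9.74)²/9.74 + (8−8.15)²/8.15 + (14−12.12)²/12.12 + (28−25.64)²/25.64 + (29−21.45)²/21.45 + (22−31.91)²/31.91 = 15.1981
df = 4
p-value (upper-tail) = 0.00431
At α=0.01: p < α → reject H₀

reject H₀: yes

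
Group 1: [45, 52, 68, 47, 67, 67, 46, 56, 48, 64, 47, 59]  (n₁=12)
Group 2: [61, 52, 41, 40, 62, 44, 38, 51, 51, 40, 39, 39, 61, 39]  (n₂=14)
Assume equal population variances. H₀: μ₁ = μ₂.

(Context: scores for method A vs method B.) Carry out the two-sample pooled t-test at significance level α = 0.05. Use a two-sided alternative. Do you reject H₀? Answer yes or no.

x̄₁=55.500, s₁=9.140, n₁=12
x̄₂=47.000, s₂=9.157, n₂=14
s_p² = [11·9.140² + 13·9.157²]/24 = 83.7083
SE = √(s_p²·(1/12+1/14)) = 3.5993
t = (55.500−47.000)/3.5993 = 2.3616
df = 24
p-value (two-sided) = 0.02665
At α=0.05: p < α → reject H₀

reject H₀: yes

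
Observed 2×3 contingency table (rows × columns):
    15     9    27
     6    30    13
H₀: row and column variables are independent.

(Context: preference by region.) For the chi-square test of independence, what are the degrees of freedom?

df = (r−1)(c−1) = (2−1)·(3−1) = 2

degrees of freedom = 2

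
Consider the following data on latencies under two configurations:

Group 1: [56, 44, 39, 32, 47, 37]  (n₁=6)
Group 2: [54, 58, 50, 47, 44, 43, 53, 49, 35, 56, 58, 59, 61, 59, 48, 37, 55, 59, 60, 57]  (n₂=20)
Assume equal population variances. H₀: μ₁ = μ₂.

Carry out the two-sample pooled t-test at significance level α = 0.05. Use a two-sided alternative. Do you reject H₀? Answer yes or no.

reject H₀: yes

x̄₁=42.500, s₁=8.456, n₁=6
x̄₂=52.100, s₂=7.718, n₂=20
s_p² = [5·8.456² + 19·7.718²]/24 = 62.0542
SE = √(s_p²·(1/6+1/20)) = 3.6668
t = (42.500−52.100)/3.6668 = -2.6181
df = 24
p-value (two-sided) = 0.01507
At α=0.05: p < α → reject H₀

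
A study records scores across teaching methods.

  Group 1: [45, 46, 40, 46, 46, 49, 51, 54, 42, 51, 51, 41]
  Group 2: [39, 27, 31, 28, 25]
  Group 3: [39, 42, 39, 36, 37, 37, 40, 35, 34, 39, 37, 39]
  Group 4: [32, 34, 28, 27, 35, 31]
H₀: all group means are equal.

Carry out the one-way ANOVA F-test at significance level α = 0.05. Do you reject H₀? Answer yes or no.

reject H₀: yes

Group means [46.83, 30.00, 37.83, 31.17], grand mean 38.657
SSB = Σnᵢ(x̄ᵢ−x̄)² = 1521.719; SSW = ΣΣ(x−x̄ᵢ)² = 444.167
MSB = 1521.719/3 = 507.2397; MSW = 444.167/31 = 14.3280
F = MSB/MSW = 35.4021
df = (3, 31)
p-value (upper-tail) = 0.00000
At α=0.05: p < α → reject H₀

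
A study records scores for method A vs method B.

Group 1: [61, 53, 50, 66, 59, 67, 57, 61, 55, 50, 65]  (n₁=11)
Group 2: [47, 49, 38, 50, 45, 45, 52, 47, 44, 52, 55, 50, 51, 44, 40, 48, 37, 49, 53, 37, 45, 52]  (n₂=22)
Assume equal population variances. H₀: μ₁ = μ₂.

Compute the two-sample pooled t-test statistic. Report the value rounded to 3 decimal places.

x̄₁=58.545, s₁=6.105, n₁=11
x̄₂=46.818, s₂=5.243, n₂=22
s_p² = [10·6.105² + 21·5.243²]/31 = 30.6452
SE = √(s_p²·(1/11+1/22)) = 2.0442
t = (58.545−46.818)/2.0442 = 5.7368
df = 31

test statistic = 5.737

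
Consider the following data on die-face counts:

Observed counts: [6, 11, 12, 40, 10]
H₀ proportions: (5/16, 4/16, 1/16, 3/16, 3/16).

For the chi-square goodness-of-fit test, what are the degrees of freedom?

degrees of freedom = 4

df = k − 1 = 5 − 1 = 4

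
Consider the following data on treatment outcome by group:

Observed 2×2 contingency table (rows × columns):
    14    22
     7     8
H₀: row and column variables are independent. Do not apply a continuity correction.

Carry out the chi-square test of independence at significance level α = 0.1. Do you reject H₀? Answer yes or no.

reject H₀: no

Row totals [36, 15], col totals [21, 30], n=51
χ² = (14−14.82)²/14.82 + (22−21.18)²/21.18 + (7−6.18)²/6.18 + (8−8.82)²/8.82 = 0.2644
df = 1
p-value (upper-tail) = 0.60708
At α=0.1: p ≥ α → fail to reject H₀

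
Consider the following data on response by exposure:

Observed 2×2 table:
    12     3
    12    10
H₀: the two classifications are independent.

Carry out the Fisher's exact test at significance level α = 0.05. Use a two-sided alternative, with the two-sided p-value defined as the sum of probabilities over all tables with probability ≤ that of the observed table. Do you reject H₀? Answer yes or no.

Margins: r₁=15, r₂=22, c₁=24, c₂=13, n=37
p_obs = C(15,12)·C(22,12)/C(37,24); sum pmf over tables with pmf ≤ p_obs
p-value (two-sided) = 0.16548
At α=0.05: p ≥ α → fail to reject H₀

reject H₀: no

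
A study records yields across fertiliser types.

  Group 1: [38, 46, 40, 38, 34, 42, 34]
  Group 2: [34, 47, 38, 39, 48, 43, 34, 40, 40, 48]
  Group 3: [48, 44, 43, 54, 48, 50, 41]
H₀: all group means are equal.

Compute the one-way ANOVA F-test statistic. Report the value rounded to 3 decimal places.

test statistic = 5.265

Group means [38.86, 41.10, 46.86], grand mean 42.125
SSB = Σnᵢ(x̄ᵢ−x̄)² = 242.011; SSW = ΣΣ(x−x̄ᵢ)² = 482.614
MSB = 242.011/2 = 121.0054; MSW = 482.614/21 = 22.9816
F = MSB/MSW = 5.2653
df = (2, 21)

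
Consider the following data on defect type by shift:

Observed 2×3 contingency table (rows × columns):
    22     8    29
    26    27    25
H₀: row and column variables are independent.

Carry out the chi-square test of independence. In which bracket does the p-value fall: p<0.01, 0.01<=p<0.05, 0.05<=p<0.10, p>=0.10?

p-value bracket: 0.01<=p<0.05

Row totals [59, 78], col totals [48, 35, 54], n=137
χ² = (22−20.67)²/20.67 + (8−15.07)²/15.07 + (29−23.26)²/23.26 + (26−27.33)²/27.33 + (27−19.93)²/19.93 + (25−30.74)²/30.74 = 8.4718
df = 2
p-value (upper-tail) = 0.01447
→ bracket: 0.01<=p<0.05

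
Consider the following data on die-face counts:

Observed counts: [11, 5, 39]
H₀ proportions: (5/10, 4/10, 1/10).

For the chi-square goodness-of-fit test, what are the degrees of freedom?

df = k − 1 = 3 − 1 = 2

degrees of freedom = 2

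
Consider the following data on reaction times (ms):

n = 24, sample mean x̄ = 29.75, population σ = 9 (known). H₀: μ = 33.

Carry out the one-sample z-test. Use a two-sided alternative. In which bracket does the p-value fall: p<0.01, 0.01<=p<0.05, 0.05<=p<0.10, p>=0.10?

p-value bracket: 0.05<=p<0.10

SE = σ/√n = 9/√24 = 1.8371
z = (x̄−μ₀)/SE = (29.75−33)/1.8371 = -1.7691
p-value (two-sided) = 0.07688
→ bracket: 0.05<=p<0.10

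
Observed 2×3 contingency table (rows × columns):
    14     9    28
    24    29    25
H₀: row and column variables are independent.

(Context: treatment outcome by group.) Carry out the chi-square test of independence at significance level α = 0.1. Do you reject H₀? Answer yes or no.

reject H₀: yes

Row totals [51, 78], col totals [38, 38, 53], n=129
χ² = (14−15.02)²/15.02 + (9−15.02)²/15.02 + (28−20.95)²/20.95 + (24−22.98)²/22.98 + (29−22.98)²/22.98 + (25−32.05)²/32.05 = 8.0282
df = 2
p-value (upper-tail) = 0.01806
At α=0.1: p < α → reject H₀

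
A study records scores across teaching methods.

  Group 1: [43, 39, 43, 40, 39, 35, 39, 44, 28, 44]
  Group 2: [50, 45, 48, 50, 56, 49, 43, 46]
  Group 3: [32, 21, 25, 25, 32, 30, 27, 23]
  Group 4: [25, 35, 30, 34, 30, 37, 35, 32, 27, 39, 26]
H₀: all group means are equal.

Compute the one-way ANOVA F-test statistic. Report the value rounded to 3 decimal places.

Group means [39.40, 48.38, 26.88, 31.82], grand mean 36.378
SSB = Σnᵢ(x̄ᵢ−x̄)² = 2193.916; SSW = ΣΣ(x−x̄ᵢ)² = 660.786
MSB = 2193.916/3 = 731.3054; MSW = 660.786/33 = 20.0238
F = MSB/MSW = 36.5218
df = (3, 33)

test statistic = 36.522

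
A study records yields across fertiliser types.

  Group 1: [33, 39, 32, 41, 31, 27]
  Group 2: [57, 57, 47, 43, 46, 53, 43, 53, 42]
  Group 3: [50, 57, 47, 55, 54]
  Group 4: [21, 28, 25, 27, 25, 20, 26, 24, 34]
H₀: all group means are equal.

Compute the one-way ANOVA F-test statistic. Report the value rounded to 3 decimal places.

test statistic = 47.739

Group means [33.83, 49.00, 52.60, 25.56], grand mean 39.207
SSB = Σnᵢ(x̄ᵢ−x̄)² = 3610.503; SSW = ΣΣ(x−x̄ᵢ)² = 630.256
MSB = 3610.503/3 = 1203.5010; MSW = 630.256/25 = 25.2102
F = MSB/MSW = 47.7386
df = (3, 25)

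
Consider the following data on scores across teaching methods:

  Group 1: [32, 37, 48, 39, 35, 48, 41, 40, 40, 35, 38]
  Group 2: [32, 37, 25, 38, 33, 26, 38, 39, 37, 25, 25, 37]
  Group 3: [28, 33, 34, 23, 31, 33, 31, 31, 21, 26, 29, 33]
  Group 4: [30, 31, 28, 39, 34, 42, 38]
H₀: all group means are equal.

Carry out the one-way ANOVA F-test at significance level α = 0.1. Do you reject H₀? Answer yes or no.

reject H₀: yes

Group means [39.36, 32.67, 29.42, 34.57], grand mean 33.810
SSB = Σnᵢ(x̄ᵢ−x̄)² = 590.633; SSW = ΣΣ(x−x̄ᵢ)² = 983.843
MSB = 590.633/3 = 196.8777; MSW = 983.843/38 = 25.8906
F = MSB/MSW = 7.6042
df = (3, 38)
p-value (upper-tail) = 0.00042
At α=0.1: p < α → reject H₀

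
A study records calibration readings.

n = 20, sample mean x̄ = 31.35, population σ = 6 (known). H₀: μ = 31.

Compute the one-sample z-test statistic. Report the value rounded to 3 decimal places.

test statistic = 0.261

SE = σ/√n = 6/√20 = 1.3416
z = (x̄−μ₀)/SE = (31.35−31)/1.3416 = 0.2609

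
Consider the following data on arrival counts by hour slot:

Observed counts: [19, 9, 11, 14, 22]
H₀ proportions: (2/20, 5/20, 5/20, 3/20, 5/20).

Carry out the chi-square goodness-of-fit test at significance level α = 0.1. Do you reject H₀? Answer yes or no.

reject H₀: yes

n = 75; E_i = n·p_i = [7.50, 18.75, 18.75, 11.25, 18.75]
χ² = (19−7.50)²/7.50 + (9−18.75)²/18.75 + (11−18.75)²/18.75 + (14−11.25)²/11.25 + (22−18.75)²/18.75 = 27.1422
df = 4
p-value (upper-tail) = 0.00002
At α=0.1: p < α → reject H₀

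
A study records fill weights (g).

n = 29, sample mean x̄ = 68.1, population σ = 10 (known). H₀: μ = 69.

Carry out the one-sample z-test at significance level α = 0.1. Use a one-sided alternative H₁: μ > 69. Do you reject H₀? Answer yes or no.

SE = σ/√n = 10/√29 = 1.8570
z = (x̄−μ₀)/SE = (68.1−69)/1.8570 = -0.4847
p-value (one-sided, H₁ greater) = 0.68604
At α=0.1: p ≥ α → fail to reject H₀

reject H₀: no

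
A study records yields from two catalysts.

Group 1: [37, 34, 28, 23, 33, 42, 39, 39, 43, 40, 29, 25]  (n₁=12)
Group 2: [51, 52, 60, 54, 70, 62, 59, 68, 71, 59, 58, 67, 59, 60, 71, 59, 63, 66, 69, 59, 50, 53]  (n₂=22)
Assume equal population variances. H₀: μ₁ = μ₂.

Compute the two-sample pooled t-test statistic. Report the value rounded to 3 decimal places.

x̄₁=34.333, s₁=6.760, n₁=12
x̄₂=60.909, s₂=6.568, n₂=22
s_p² = [11·6.760² + 21·6.568²]/32 = 44.0152
SE = √(s_p²·(1/12+1/22)) = 2.3809
t = (34.333−60.909)/2.3809 = -11.1621
df = 32

test statistic = -11.162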